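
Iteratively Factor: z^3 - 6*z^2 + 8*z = (z - 2)*(z^2 - 4*z) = (z - 4)*(z - 2)*(z)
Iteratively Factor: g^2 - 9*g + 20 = (g - 4)*(g - 5)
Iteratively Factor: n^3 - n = (n)*(n^2 - 1) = n*(n + 1)*(n - 1)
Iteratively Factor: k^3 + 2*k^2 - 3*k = (k)*(k^2 + 2*k - 3) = k*(k - 1)*(k + 3)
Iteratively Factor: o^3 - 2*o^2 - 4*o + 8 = (o - 2)*(o^2 - 4) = (o - 2)^2*(o + 2)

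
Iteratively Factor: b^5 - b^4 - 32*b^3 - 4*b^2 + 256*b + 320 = (b - 4)*(b^4 + 3*b^3 - 20*b^2 - 84*b - 80) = (b - 4)*(b + 2)*(b^3 + b^2 - 22*b - 40) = (b - 4)*(b + 2)*(b + 4)*(b^2 - 3*b - 10) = (b - 4)*(b + 2)^2*(b + 4)*(b - 5)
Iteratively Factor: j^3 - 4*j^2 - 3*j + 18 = (j - 3)*(j^2 - j - 6) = (j - 3)*(j + 2)*(j - 3)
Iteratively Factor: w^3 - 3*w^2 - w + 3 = (w - 1)*(w^2 - 2*w - 3) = (w - 3)*(w - 1)*(w + 1)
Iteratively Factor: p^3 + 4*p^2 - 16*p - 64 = (p - 4)*(p^2 + 8*p + 16) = (p - 4)*(p + 4)*(p + 4)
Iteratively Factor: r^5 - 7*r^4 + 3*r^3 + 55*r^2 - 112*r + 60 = (r - 2)*(r^4 - 5*r^3 - 7*r^2 + 41*r - 30) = (r - 2)*(r + 3)*(r^3 - 8*r^2 + 17*r - 10) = (r - 2)*(r - 1)*(r + 3)*(r^2 - 7*r + 10) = (r - 2)^2*(r - 1)*(r + 3)*(r - 5)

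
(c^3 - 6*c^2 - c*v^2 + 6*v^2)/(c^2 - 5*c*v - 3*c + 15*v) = (c^3 - 6*c^2 - c*v^2 + 6*v^2)/(c^2 - 5*c*v - 3*c + 15*v)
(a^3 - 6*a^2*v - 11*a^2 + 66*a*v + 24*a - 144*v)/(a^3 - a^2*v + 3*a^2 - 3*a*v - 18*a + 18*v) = (-a^2 + 6*a*v + 8*a - 48*v)/(-a^2 + a*v - 6*a + 6*v)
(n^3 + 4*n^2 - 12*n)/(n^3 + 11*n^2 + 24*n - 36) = n*(n - 2)/(n^2 + 5*n - 6)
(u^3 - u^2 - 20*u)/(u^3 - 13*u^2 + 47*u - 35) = u*(u + 4)/(u^2 - 8*u + 7)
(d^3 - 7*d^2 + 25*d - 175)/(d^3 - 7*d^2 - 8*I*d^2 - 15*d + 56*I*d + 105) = (d + 5*I)/(d - 3*I)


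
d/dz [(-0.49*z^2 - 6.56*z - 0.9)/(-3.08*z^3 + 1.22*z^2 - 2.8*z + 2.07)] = (-1.5092*z^4 - 40.4096*z^3 + 1.0592*z^2 + 0.167400000000001*z - 16.0992)/(9.4864*z^6 - 7.5152*z^5 + 18.7364*z^4 - 19.5832*z^3 + 12.8908*z^2 - 11.592*z + 4.2849)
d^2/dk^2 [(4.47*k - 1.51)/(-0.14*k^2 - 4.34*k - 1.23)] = (-(0.28*k + 4.34)*(0.56*k + 8.68)*(4.47*k - 1.51) + (3.7548*k + 38.3768)*(0.14*k^2 + 4.34*k + 1.23))/(0.14*k^2 + 4.34*k + 1.23)^3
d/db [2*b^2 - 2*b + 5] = 4*b - 2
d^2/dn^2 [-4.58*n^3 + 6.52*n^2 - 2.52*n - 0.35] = 13.04 - 27.48*n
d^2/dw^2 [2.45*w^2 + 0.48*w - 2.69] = 4.90000000000000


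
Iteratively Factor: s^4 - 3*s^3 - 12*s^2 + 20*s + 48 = (s + 2)*(s^3 - 5*s^2 - 2*s + 24) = (s - 4)*(s + 2)*(s^2 - s - 6) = (s - 4)*(s - 3)*(s + 2)*(s + 2)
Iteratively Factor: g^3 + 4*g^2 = (g)*(g^2 + 4*g) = g*(g + 4)*(g)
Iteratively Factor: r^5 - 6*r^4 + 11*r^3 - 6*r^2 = (r - 2)*(r^4 - 4*r^3 + 3*r^2) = r*(r - 2)*(r^3 - 4*r^2 + 3*r) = r*(r - 3)*(r - 2)*(r^2 - r) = r*(r - 3)*(r - 2)*(r - 1)*(r)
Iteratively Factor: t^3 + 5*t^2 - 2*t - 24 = (t - 2)*(t^2 + 7*t + 12) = (t - 2)*(t + 4)*(t + 3)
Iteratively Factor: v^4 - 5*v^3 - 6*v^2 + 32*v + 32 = (v - 4)*(v^3 - v^2 - 10*v - 8) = (v - 4)^2*(v^2 + 3*v + 2) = (v - 4)^2*(v + 2)*(v + 1)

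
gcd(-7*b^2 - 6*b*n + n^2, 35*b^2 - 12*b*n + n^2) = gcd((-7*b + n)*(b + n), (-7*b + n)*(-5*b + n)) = 7*b - n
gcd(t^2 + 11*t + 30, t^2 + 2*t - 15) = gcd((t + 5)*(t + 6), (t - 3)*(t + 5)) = t + 5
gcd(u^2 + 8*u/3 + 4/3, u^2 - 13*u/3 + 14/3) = 1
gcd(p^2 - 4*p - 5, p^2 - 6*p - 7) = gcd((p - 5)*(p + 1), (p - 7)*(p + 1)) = p + 1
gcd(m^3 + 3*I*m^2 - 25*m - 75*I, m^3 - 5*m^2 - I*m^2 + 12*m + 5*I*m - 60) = m^2 + m*(-5 + 3*I) - 15*I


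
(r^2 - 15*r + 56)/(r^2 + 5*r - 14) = (r^2 - 15*r + 56)/(r^2 + 5*r - 14)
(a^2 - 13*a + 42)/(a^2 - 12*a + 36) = (a - 7)/(a - 6)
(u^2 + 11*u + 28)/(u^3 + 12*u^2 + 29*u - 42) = (u + 4)/(u^2 + 5*u - 6)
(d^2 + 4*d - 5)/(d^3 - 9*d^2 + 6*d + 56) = (d^2 + 4*d - 5)/(d^3 - 9*d^2 + 6*d + 56)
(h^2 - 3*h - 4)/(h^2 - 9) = (h^2 - 3*h - 4)/(h^2 - 9)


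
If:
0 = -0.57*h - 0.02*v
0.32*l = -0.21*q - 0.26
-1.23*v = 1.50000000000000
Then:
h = 0.04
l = -0.65625*q - 0.8125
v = -1.22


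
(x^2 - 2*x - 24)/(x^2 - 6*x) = (x + 4)/x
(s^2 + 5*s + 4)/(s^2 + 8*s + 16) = (s + 1)/(s + 4)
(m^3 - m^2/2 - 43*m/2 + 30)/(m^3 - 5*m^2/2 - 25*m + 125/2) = (2*m^2 - 11*m + 12)/(2*m^2 - 15*m + 25)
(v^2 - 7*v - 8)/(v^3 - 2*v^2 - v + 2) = (v - 8)/(v^2 - 3*v + 2)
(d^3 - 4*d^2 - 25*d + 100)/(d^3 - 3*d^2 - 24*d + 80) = (d - 5)/(d - 4)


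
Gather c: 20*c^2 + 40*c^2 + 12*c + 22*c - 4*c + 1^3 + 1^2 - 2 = 60*c^2 + 30*c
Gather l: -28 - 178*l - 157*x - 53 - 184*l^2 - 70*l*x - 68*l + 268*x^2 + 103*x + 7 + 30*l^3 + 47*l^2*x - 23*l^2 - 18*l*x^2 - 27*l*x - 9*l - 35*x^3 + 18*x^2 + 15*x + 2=30*l^3 + l^2*(47*x - 207) + l*(-18*x^2 - 97*x - 255) - 35*x^3 + 286*x^2 - 39*x - 72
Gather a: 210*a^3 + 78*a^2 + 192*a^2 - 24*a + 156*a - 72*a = 210*a^3 + 270*a^2 + 60*a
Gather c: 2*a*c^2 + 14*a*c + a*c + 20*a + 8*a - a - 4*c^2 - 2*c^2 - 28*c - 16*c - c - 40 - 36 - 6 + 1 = 27*a + c^2*(2*a - 6) + c*(15*a - 45) - 81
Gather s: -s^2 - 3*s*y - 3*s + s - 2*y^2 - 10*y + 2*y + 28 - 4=-s^2 + s*(-3*y - 2) - 2*y^2 - 8*y + 24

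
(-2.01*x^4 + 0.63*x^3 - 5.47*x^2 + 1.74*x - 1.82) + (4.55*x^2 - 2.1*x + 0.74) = -2.01*x^4 + 0.63*x^3 - 0.92*x^2 - 0.36*x - 1.08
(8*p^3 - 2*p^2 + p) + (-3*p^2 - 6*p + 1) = 8*p^3 - 5*p^2 - 5*p + 1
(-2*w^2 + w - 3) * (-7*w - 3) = 14*w^3 - w^2 + 18*w + 9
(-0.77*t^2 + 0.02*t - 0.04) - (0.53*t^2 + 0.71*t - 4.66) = -1.3*t^2 - 0.69*t + 4.62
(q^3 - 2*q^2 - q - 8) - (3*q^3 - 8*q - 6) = -2*q^3 - 2*q^2 + 7*q - 2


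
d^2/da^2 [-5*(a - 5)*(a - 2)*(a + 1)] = 60 - 30*a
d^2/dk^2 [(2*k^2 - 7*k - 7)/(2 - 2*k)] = 12/(k^3 - 3*k^2 + 3*k - 1)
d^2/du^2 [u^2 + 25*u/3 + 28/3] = 2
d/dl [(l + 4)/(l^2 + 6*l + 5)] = (l^2 + 6*l - 2*(l + 3)*(l + 4) + 5)/(l^2 + 6*l + 5)^2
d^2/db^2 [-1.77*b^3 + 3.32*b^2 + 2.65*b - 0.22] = 6.64 - 10.62*b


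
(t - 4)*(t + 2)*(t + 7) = t^3 + 5*t^2 - 22*t - 56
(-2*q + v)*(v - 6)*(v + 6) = -2*q*v^2 + 72*q + v^3 - 36*v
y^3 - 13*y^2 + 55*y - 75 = (y - 5)^2*(y - 3)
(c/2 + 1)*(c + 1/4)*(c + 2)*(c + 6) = c^4/2 + 41*c^3/8 + 61*c^2/4 + 31*c/2 + 3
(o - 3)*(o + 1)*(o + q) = o^3 + o^2*q - 2*o^2 - 2*o*q - 3*o - 3*q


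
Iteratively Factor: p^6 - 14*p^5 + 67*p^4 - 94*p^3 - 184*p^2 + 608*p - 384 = (p - 4)*(p^5 - 10*p^4 + 27*p^3 + 14*p^2 - 128*p + 96) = (p - 4)^2*(p^4 - 6*p^3 + 3*p^2 + 26*p - 24) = (p - 4)^2*(p - 1)*(p^3 - 5*p^2 - 2*p + 24) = (p - 4)^2*(p - 3)*(p - 1)*(p^2 - 2*p - 8) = (p - 4)^2*(p - 3)*(p - 1)*(p + 2)*(p - 4)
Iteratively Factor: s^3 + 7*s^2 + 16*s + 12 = (s + 3)*(s^2 + 4*s + 4) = (s + 2)*(s + 3)*(s + 2)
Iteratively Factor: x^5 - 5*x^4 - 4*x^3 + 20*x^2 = (x - 5)*(x^4 - 4*x^2) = x*(x - 5)*(x^3 - 4*x) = x*(x - 5)*(x + 2)*(x^2 - 2*x) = x^2*(x - 5)*(x + 2)*(x - 2)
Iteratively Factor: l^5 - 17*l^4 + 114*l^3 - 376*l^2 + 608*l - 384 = (l - 4)*(l^4 - 13*l^3 + 62*l^2 - 128*l + 96) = (l - 4)*(l - 2)*(l^3 - 11*l^2 + 40*l - 48) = (l - 4)*(l - 3)*(l - 2)*(l^2 - 8*l + 16) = (l - 4)^2*(l - 3)*(l - 2)*(l - 4)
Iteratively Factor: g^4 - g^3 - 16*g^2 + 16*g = (g + 4)*(g^3 - 5*g^2 + 4*g) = (g - 1)*(g + 4)*(g^2 - 4*g) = (g - 4)*(g - 1)*(g + 4)*(g)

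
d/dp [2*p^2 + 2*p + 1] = 4*p + 2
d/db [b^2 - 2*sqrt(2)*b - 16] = 2*b - 2*sqrt(2)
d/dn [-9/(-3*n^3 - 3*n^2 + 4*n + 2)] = 9*(-9*n^2 - 6*n + 4)/(3*n^3 + 3*n^2 - 4*n - 2)^2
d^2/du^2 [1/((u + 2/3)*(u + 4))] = 6*(9*(u + 4)^2 + 3*(u + 4)*(3*u + 2) + (3*u + 2)^2)/((u + 4)^3*(3*u + 2)^3)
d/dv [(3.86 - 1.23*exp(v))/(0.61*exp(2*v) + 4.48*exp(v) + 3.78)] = (0.7503*exp(2*v) - 4.7092*exp(v) - 21.9422)*exp(v)/(0.3721*exp(4*v) + 5.4656*exp(3*v) + 24.682*exp(2*v) + 33.8688*exp(v) + 14.2884)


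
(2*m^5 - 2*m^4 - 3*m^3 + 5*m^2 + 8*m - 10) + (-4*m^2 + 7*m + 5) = 2*m^5 - 2*m^4 - 3*m^3 + m^2 + 15*m - 5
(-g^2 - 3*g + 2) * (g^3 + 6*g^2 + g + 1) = -g^5 - 9*g^4 - 17*g^3 + 8*g^2 - g + 2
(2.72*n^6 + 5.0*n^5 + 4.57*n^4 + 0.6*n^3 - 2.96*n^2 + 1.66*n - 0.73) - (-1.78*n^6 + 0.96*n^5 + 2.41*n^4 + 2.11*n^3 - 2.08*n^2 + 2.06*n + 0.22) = 4.5*n^6 + 4.04*n^5 + 2.16*n^4 - 1.51*n^3 - 0.88*n^2 - 0.4*n - 0.95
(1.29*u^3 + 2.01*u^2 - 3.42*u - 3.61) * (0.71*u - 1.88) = 0.9159*u^4 - 0.9981*u^3 - 6.207*u^2 + 3.8665*u + 6.7868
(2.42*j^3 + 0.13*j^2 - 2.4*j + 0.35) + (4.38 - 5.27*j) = 2.42*j^3 + 0.13*j^2 - 7.67*j + 4.73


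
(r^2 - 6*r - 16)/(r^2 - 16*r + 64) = (r + 2)/(r - 8)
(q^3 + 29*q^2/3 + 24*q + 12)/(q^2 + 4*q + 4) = (q^3 + 29*q^2/3 + 24*q + 12)/(q^2 + 4*q + 4)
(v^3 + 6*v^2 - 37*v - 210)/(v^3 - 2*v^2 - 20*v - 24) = (v^2 + 12*v + 35)/(v^2 + 4*v + 4)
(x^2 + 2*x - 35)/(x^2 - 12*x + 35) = (x + 7)/(x - 7)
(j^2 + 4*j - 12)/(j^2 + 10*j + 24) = (j - 2)/(j + 4)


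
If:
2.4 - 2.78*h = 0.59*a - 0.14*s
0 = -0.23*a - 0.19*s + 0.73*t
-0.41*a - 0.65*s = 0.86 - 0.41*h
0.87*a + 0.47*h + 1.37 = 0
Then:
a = -2.34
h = 1.41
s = 1.04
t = -0.47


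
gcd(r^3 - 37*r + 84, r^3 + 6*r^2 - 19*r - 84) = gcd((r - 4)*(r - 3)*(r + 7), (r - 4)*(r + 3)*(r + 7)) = r^2 + 3*r - 28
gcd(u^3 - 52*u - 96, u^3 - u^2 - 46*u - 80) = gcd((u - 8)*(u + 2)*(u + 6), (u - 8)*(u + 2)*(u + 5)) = u^2 - 6*u - 16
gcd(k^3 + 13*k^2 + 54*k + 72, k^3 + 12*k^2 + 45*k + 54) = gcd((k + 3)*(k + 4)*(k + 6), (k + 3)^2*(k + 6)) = k^2 + 9*k + 18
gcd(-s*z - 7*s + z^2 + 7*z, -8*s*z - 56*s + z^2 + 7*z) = z + 7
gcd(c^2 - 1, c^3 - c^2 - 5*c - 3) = c + 1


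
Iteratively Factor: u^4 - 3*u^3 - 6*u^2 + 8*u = (u + 2)*(u^3 - 5*u^2 + 4*u) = (u - 4)*(u + 2)*(u^2 - u) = (u - 4)*(u - 1)*(u + 2)*(u)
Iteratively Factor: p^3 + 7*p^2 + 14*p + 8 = (p + 4)*(p^2 + 3*p + 2) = (p + 2)*(p + 4)*(p + 1)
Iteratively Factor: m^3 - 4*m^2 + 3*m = (m - 3)*(m^2 - m) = (m - 3)*(m - 1)*(m)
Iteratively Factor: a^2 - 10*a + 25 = (a - 5)*(a - 5)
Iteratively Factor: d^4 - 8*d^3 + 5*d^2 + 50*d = (d)*(d^3 - 8*d^2 + 5*d + 50) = d*(d + 2)*(d^2 - 10*d + 25) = d*(d - 5)*(d + 2)*(d - 5)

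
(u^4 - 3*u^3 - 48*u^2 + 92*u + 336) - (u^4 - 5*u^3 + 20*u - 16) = 2*u^3 - 48*u^2 + 72*u + 352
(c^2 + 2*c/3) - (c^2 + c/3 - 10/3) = c/3 + 10/3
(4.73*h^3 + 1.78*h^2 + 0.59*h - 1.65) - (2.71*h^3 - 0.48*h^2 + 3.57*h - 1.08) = 2.02*h^3 + 2.26*h^2 - 2.98*h - 0.57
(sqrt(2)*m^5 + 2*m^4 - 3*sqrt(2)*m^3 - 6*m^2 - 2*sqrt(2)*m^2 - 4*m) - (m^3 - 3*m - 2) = sqrt(2)*m^5 + 2*m^4 - 3*sqrt(2)*m^3 - m^3 - 6*m^2 - 2*sqrt(2)*m^2 - m + 2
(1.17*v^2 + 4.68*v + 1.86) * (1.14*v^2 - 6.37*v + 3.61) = 1.3338*v^4 - 2.1177*v^3 - 23.4675*v^2 + 5.0466*v + 6.7146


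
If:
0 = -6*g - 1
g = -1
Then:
No Solution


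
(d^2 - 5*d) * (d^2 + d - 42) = d^4 - 4*d^3 - 47*d^2 + 210*d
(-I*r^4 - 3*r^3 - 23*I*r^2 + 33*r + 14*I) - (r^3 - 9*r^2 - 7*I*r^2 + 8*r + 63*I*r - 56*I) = -I*r^4 - 4*r^3 + 9*r^2 - 16*I*r^2 + 25*r - 63*I*r + 70*I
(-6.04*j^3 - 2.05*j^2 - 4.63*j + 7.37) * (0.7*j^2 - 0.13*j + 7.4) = -4.228*j^5 - 0.6498*j^4 - 47.6705*j^3 - 9.4091*j^2 - 35.2201*j + 54.538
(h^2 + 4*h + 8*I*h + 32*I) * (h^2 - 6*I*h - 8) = h^4 + 4*h^3 + 2*I*h^3 + 40*h^2 + 8*I*h^2 + 160*h - 64*I*h - 256*I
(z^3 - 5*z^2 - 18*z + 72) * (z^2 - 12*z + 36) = z^5 - 17*z^4 + 78*z^3 + 108*z^2 - 1512*z + 2592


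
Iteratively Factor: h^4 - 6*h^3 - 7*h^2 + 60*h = (h - 5)*(h^3 - h^2 - 12*h) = (h - 5)*(h + 3)*(h^2 - 4*h) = h*(h - 5)*(h + 3)*(h - 4)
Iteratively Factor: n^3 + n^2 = (n + 1)*(n^2) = n*(n + 1)*(n)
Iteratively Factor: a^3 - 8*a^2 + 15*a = (a)*(a^2 - 8*a + 15) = a*(a - 5)*(a - 3)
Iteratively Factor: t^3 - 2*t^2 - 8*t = (t - 4)*(t^2 + 2*t) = (t - 4)*(t + 2)*(t)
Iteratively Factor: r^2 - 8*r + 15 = (r - 5)*(r - 3)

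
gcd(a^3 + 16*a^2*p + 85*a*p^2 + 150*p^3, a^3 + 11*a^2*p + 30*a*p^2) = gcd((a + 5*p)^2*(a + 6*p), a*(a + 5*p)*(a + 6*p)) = a^2 + 11*a*p + 30*p^2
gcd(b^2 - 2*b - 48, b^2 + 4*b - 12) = b + 6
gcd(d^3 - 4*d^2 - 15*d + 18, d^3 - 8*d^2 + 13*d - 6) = d^2 - 7*d + 6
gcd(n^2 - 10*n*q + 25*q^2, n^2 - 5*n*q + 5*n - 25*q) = -n + 5*q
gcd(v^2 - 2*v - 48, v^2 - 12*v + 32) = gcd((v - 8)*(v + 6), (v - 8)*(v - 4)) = v - 8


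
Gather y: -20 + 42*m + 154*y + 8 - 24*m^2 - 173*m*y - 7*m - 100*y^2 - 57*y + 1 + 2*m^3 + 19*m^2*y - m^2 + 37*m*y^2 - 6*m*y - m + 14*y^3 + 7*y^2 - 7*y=2*m^3 - 25*m^2 + 34*m + 14*y^3 + y^2*(37*m - 93) + y*(19*m^2 - 179*m + 90) - 11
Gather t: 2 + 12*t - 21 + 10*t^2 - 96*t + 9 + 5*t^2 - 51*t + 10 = 15*t^2 - 135*t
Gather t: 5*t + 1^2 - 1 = 5*t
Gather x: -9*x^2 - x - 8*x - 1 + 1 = -9*x^2 - 9*x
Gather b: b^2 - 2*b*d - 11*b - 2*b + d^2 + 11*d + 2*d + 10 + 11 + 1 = b^2 + b*(-2*d - 13) + d^2 + 13*d + 22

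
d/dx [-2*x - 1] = -2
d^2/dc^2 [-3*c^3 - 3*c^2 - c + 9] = -18*c - 6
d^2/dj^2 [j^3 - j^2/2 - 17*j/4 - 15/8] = 6*j - 1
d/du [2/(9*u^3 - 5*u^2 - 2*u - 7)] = 2*(-27*u^2 + 10*u + 2)/(-9*u^3 + 5*u^2 + 2*u + 7)^2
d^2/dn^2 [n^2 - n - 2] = 2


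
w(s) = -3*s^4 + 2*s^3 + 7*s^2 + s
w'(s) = -12*s^3 + 6*s^2 + 14*s + 1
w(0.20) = 0.49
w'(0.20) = 3.94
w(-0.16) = 0.01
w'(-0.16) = -1.04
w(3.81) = -416.12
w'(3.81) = -522.24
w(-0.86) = 1.40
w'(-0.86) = 1.03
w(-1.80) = -22.28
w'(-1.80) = 65.22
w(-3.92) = -725.21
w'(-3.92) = 761.15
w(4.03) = -542.68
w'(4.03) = -630.54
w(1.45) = 9.00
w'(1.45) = -2.67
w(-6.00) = -4074.00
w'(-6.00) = 2725.00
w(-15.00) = -157065.00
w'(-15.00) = 41641.00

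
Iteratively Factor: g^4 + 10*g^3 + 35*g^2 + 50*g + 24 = (g + 4)*(g^3 + 6*g^2 + 11*g + 6) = (g + 2)*(g + 4)*(g^2 + 4*g + 3) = (g + 2)*(g + 3)*(g + 4)*(g + 1)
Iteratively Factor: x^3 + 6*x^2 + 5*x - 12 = (x - 1)*(x^2 + 7*x + 12) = (x - 1)*(x + 4)*(x + 3)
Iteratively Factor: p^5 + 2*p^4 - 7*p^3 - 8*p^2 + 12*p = (p + 2)*(p^4 - 7*p^2 + 6*p) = p*(p + 2)*(p^3 - 7*p + 6) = p*(p - 1)*(p + 2)*(p^2 + p - 6) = p*(p - 2)*(p - 1)*(p + 2)*(p + 3)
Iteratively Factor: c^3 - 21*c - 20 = (c + 1)*(c^2 - c - 20) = (c - 5)*(c + 1)*(c + 4)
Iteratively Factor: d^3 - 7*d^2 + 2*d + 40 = (d - 4)*(d^2 - 3*d - 10) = (d - 5)*(d - 4)*(d + 2)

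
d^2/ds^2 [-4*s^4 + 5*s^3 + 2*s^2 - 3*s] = -48*s^2 + 30*s + 4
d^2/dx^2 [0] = 0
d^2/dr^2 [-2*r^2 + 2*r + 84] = -4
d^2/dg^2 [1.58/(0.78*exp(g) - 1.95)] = (0.961272*exp(g) + 2.40318)*exp(g)/(0.78*exp(g) - 1.95)^3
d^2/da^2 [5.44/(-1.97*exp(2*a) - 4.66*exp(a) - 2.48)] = (-5.44*(3.94*exp(a) + 4.66)*(7.88*exp(a) + 9.32)*exp(a) + (42.8672*exp(a) + 25.3504)*(1.97*exp(2*a) + 4.66*exp(a) + 2.48))*exp(a)/(1.97*exp(2*a) + 4.66*exp(a) + 2.48)^3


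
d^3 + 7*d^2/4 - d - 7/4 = (d - 1)*(d + 1)*(d + 7/4)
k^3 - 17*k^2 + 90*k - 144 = (k - 8)*(k - 6)*(k - 3)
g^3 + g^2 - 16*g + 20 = (g - 2)^2*(g + 5)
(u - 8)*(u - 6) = u^2 - 14*u + 48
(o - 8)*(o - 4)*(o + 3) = o^3 - 9*o^2 - 4*o + 96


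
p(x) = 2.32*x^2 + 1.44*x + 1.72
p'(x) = 4.64*x + 1.44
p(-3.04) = 18.78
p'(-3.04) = -12.67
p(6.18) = 99.23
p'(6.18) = 30.12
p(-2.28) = 10.50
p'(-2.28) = -9.14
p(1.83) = 12.12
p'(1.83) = 9.93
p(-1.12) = 3.02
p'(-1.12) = -3.76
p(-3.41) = 23.79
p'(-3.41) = -14.38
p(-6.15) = 80.61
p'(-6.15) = -27.10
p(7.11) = 129.24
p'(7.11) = 34.43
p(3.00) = 26.92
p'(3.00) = 15.36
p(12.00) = 353.08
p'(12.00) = 57.12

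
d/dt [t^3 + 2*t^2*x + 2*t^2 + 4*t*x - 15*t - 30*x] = 3*t^2 + 4*t*x + 4*t + 4*x - 15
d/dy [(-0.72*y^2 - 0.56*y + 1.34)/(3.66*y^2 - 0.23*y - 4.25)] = (2.2152*y^2 - 3.6888*y + 2.6882)/(13.3956*y^4 - 1.6836*y^3 - 31.0571*y^2 + 1.955*y + 18.0625)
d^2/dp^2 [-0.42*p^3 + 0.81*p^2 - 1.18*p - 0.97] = 1.62 - 2.52*p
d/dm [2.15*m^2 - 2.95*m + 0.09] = 4.3*m - 2.95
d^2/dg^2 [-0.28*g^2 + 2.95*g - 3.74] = -0.560000000000000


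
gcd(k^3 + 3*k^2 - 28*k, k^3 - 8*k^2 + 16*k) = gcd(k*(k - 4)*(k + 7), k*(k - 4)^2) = k^2 - 4*k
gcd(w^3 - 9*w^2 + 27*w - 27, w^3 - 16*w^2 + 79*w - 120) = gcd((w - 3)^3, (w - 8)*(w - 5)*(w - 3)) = w - 3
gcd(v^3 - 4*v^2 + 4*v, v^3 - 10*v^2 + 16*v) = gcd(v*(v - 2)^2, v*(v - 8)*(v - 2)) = v^2 - 2*v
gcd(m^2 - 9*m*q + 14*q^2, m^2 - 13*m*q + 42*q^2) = -m + 7*q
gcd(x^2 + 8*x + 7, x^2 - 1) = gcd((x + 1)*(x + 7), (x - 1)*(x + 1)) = x + 1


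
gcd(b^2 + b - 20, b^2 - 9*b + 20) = b - 4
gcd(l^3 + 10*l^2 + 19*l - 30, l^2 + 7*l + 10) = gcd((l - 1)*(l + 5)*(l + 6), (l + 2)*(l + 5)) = l + 5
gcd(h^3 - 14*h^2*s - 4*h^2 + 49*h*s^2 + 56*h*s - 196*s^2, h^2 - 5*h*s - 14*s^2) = -h + 7*s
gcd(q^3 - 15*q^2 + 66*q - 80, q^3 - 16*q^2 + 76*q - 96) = q^2 - 10*q + 16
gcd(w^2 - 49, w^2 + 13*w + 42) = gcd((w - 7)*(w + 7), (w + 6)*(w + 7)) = w + 7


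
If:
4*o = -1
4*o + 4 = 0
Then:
No Solution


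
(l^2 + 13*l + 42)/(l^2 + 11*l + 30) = (l + 7)/(l + 5)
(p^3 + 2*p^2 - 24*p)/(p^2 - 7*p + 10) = p*(p^2 + 2*p - 24)/(p^2 - 7*p + 10)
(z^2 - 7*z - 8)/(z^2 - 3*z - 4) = (z - 8)/(z - 4)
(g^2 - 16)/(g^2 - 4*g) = (g + 4)/g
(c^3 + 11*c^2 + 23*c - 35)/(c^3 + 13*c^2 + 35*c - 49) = (c + 5)/(c + 7)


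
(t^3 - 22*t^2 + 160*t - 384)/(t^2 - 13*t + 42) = (t^2 - 16*t + 64)/(t - 7)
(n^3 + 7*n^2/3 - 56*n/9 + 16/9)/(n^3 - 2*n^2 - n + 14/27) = 3*(3*n^2 + 8*n - 16)/(9*n^2 - 15*n - 14)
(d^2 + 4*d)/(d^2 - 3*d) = (d + 4)/(d - 3)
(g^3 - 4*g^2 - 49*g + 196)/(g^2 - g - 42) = (g^2 + 3*g - 28)/(g + 6)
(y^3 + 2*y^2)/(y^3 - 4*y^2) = (y + 2)/(y - 4)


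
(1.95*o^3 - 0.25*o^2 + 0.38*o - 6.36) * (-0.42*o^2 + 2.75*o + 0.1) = -0.819*o^5 + 5.4675*o^4 - 0.6521*o^3 + 3.6912*o^2 - 17.452*o - 0.636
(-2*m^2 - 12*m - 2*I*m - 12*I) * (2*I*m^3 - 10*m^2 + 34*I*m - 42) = -4*I*m^5 + 24*m^4 - 24*I*m^4 + 144*m^3 - 48*I*m^3 + 152*m^2 - 288*I*m^2 + 912*m + 84*I*m + 504*I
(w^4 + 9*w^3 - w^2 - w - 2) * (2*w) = 2*w^5 + 18*w^4 - 2*w^3 - 2*w^2 - 4*w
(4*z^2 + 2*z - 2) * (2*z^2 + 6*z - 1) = 8*z^4 + 28*z^3 + 4*z^2 - 14*z + 2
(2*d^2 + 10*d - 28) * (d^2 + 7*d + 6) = 2*d^4 + 24*d^3 + 54*d^2 - 136*d - 168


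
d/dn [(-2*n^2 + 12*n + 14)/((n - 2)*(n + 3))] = 2*(-7*n^2 - 2*n - 43)/(n^4 + 2*n^3 - 11*n^2 - 12*n + 36)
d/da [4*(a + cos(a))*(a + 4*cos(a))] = -20*a*sin(a) + 8*a - 16*sin(2*a) + 20*cos(a)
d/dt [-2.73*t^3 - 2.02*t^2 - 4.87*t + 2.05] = -8.19*t^2 - 4.04*t - 4.87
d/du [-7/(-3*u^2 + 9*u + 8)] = 21*(3 - 2*u)/(-3*u^2 + 9*u + 8)^2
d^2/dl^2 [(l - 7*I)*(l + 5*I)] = 2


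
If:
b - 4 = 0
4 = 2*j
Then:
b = 4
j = 2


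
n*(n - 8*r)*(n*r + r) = n^3*r - 8*n^2*r^2 + n^2*r - 8*n*r^2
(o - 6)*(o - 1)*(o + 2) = o^3 - 5*o^2 - 8*o + 12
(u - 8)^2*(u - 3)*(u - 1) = u^4 - 20*u^3 + 131*u^2 - 304*u + 192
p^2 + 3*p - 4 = (p - 1)*(p + 4)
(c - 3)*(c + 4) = c^2 + c - 12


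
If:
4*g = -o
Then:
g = -o/4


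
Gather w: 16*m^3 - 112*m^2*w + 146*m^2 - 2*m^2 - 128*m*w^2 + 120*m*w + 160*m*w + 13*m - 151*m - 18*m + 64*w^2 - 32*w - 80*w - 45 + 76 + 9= 16*m^3 + 144*m^2 - 156*m + w^2*(64 - 128*m) + w*(-112*m^2 + 280*m - 112) + 40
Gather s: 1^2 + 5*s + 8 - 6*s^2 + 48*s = -6*s^2 + 53*s + 9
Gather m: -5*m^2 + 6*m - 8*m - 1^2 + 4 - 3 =-5*m^2 - 2*m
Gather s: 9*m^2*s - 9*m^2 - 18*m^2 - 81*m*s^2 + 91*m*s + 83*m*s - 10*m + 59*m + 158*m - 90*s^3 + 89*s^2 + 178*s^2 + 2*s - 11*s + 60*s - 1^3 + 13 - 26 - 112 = -27*m^2 + 207*m - 90*s^3 + s^2*(267 - 81*m) + s*(9*m^2 + 174*m + 51) - 126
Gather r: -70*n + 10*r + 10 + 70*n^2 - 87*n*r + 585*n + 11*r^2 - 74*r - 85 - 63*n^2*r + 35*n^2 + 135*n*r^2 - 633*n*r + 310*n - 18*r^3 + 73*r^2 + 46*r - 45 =105*n^2 + 825*n - 18*r^3 + r^2*(135*n + 84) + r*(-63*n^2 - 720*n - 18) - 120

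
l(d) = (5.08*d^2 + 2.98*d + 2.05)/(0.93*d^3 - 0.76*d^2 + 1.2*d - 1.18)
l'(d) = (10.16*d + 2.98)/(0.93*d^3 - 0.76*d^2 + 1.2*d - 1.18) + (-2.79*d^2 + 1.52*d - 1.2)*(5.08*d^2 + 2.98*d + 2.05)/(0.93*d^3 - 0.76*d^2 + 1.2*d - 1.18)^2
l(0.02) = -1.83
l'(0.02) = -4.60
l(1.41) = 10.17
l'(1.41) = -18.35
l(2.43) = 3.71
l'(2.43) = -2.28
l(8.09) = 0.79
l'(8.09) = -0.11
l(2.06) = 4.80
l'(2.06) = -3.82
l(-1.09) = -1.05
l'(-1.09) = 0.35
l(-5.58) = -0.74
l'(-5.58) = -0.09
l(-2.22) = -1.15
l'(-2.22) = -0.09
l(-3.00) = -1.06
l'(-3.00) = -0.14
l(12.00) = 0.51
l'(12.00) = -0.05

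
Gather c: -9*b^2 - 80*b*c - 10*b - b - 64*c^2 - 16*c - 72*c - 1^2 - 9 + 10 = -9*b^2 - 11*b - 64*c^2 + c*(-80*b - 88)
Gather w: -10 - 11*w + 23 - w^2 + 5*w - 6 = -w^2 - 6*w + 7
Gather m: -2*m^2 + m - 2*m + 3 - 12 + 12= -2*m^2 - m + 3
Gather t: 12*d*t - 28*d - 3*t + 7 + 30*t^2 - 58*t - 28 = -28*d + 30*t^2 + t*(12*d - 61) - 21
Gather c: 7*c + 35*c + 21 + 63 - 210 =42*c - 126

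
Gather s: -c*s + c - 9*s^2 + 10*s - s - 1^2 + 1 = c - 9*s^2 + s*(9 - c)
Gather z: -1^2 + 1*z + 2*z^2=2*z^2 + z - 1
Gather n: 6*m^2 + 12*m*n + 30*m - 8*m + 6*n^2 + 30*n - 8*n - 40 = 6*m^2 + 22*m + 6*n^2 + n*(12*m + 22) - 40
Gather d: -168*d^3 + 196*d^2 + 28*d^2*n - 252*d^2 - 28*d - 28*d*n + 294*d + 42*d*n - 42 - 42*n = -168*d^3 + d^2*(28*n - 56) + d*(14*n + 266) - 42*n - 42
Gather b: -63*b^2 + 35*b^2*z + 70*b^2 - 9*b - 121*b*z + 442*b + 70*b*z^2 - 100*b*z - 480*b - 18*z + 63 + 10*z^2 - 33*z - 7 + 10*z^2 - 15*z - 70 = b^2*(35*z + 7) + b*(70*z^2 - 221*z - 47) + 20*z^2 - 66*z - 14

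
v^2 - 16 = (v - 4)*(v + 4)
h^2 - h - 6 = (h - 3)*(h + 2)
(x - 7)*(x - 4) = x^2 - 11*x + 28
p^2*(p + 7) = p^3 + 7*p^2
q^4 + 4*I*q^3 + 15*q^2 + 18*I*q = q*(q - 3*I)*(q + I)*(q + 6*I)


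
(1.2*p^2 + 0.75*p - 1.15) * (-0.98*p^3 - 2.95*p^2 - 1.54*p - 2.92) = -1.176*p^5 - 4.275*p^4 - 2.9335*p^3 - 1.2665*p^2 - 0.419*p + 3.358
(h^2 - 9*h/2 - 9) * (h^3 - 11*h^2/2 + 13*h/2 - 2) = h^5 - 10*h^4 + 89*h^3/4 + 73*h^2/4 - 99*h/2 + 18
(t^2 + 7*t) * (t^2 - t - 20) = t^4 + 6*t^3 - 27*t^2 - 140*t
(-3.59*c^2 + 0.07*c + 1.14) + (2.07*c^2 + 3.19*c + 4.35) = -1.52*c^2 + 3.26*c + 5.49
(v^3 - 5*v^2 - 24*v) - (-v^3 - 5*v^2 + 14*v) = 2*v^3 - 38*v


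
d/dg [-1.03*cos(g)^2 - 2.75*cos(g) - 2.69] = (2.06*cos(g) + 2.75)*sin(g)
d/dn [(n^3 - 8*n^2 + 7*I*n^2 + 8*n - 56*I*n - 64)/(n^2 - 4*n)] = (n^4 - 8*n^3 + n^2*(24 + 28*I) + 128*n - 256)/(n^2*(n^2 - 8*n + 16))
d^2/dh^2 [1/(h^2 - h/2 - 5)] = 4*(4*h^2 - 2*h - (4*h - 1)^2 - 20)/(-2*h^2 + h + 10)^3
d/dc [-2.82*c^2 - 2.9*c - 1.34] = -5.64*c - 2.9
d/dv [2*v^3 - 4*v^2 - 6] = 2*v*(3*v - 4)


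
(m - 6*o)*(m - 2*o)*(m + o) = m^3 - 7*m^2*o + 4*m*o^2 + 12*o^3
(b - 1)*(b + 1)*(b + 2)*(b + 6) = b^4 + 8*b^3 + 11*b^2 - 8*b - 12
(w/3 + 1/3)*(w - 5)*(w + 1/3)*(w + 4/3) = w^4/3 - 7*w^3/9 - 101*w^2/27 - 91*w/27 - 20/27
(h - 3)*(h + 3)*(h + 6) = h^3 + 6*h^2 - 9*h - 54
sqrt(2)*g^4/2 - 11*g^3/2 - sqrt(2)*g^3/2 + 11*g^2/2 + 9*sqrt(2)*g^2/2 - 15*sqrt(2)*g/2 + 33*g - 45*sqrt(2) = (g - 3)*(g - 3*sqrt(2))*(g - 5*sqrt(2)/2)*(sqrt(2)*g/2 + sqrt(2))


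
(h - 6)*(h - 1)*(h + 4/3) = h^3 - 17*h^2/3 - 10*h/3 + 8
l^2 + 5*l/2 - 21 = (l - 7/2)*(l + 6)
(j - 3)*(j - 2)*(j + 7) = j^3 + 2*j^2 - 29*j + 42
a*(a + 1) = a^2 + a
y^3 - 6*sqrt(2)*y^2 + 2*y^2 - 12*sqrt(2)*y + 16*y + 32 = (y + 2)*(y - 4*sqrt(2))*(y - 2*sqrt(2))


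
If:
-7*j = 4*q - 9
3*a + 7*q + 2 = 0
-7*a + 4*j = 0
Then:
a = 284/295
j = 497/295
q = -206/295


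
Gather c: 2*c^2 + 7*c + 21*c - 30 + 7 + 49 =2*c^2 + 28*c + 26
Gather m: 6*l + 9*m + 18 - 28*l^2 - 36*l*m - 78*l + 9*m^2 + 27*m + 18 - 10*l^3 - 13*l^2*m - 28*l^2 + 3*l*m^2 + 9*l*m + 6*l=-10*l^3 - 56*l^2 - 66*l + m^2*(3*l + 9) + m*(-13*l^2 - 27*l + 36) + 36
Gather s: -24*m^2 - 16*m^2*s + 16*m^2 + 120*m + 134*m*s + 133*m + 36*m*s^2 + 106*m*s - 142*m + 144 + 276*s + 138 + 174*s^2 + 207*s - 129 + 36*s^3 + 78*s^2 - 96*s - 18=-8*m^2 + 111*m + 36*s^3 + s^2*(36*m + 252) + s*(-16*m^2 + 240*m + 387) + 135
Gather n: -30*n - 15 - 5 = -30*n - 20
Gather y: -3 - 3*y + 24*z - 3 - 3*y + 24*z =-6*y + 48*z - 6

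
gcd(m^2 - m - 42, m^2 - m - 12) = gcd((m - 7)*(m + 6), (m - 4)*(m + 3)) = 1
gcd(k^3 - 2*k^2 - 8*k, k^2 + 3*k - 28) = k - 4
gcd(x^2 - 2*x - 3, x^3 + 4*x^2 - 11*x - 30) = x - 3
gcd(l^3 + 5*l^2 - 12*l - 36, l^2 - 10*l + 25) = 1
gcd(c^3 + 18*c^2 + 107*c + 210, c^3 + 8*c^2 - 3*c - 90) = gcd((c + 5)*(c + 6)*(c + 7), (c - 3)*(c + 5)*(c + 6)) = c^2 + 11*c + 30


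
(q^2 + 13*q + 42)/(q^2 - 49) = (q + 6)/(q - 7)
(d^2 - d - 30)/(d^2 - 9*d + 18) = (d + 5)/(d - 3)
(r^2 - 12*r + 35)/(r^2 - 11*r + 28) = (r - 5)/(r - 4)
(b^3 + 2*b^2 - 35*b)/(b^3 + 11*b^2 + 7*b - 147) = b*(b - 5)/(b^2 + 4*b - 21)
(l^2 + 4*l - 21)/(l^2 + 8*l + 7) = (l - 3)/(l + 1)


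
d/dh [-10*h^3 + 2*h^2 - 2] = 2*h*(2 - 15*h)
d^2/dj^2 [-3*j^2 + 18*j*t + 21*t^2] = -6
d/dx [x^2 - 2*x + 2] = 2*x - 2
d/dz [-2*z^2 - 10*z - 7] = -4*z - 10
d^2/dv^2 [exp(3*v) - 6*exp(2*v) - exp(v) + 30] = (9*exp(2*v) - 24*exp(v) - 1)*exp(v)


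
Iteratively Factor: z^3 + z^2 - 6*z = (z - 2)*(z^2 + 3*z) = z*(z - 2)*(z + 3)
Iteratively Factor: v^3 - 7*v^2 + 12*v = (v - 3)*(v^2 - 4*v) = (v - 4)*(v - 3)*(v)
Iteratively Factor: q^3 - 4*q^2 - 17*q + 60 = (q - 5)*(q^2 + q - 12) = (q - 5)*(q + 4)*(q - 3)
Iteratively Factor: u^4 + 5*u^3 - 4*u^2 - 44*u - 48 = (u - 3)*(u^3 + 8*u^2 + 20*u + 16) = (u - 3)*(u + 2)*(u^2 + 6*u + 8) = (u - 3)*(u + 2)*(u + 4)*(u + 2)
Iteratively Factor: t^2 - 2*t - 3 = (t - 3)*(t + 1)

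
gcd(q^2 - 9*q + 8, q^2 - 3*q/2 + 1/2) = q - 1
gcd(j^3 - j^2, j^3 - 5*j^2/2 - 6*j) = j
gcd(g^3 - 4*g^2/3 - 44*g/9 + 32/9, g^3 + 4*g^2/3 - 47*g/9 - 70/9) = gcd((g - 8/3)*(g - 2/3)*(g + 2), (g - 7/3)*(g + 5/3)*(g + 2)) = g + 2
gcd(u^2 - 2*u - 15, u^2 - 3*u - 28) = 1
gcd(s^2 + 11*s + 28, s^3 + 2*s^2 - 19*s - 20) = 1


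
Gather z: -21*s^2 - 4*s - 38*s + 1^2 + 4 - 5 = -21*s^2 - 42*s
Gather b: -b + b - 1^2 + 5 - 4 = 0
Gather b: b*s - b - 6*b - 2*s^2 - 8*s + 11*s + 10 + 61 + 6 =b*(s - 7) - 2*s^2 + 3*s + 77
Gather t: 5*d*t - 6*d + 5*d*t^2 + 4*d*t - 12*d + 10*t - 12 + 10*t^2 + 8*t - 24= -18*d + t^2*(5*d + 10) + t*(9*d + 18) - 36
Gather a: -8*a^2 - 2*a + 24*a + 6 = -8*a^2 + 22*a + 6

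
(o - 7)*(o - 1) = o^2 - 8*o + 7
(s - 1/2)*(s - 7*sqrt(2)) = s^2 - 7*sqrt(2)*s - s/2 + 7*sqrt(2)/2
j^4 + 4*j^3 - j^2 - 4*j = j*(j - 1)*(j + 1)*(j + 4)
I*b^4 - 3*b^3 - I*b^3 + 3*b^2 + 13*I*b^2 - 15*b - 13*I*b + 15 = (b - 3*I)*(b + I)*(b + 5*I)*(I*b - I)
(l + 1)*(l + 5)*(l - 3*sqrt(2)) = l^3 - 3*sqrt(2)*l^2 + 6*l^2 - 18*sqrt(2)*l + 5*l - 15*sqrt(2)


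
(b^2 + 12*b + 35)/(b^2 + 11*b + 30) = (b + 7)/(b + 6)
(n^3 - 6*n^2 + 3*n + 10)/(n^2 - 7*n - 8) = (n^2 - 7*n + 10)/(n - 8)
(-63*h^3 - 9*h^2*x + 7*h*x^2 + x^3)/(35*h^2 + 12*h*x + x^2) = (-9*h^2 + x^2)/(5*h + x)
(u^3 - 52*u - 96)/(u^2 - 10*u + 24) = (u^3 - 52*u - 96)/(u^2 - 10*u + 24)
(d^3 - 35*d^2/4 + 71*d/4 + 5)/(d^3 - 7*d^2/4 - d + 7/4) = (4*d^3 - 35*d^2 + 71*d + 20)/(4*d^3 - 7*d^2 - 4*d + 7)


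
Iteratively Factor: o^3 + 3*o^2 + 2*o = (o + 1)*(o^2 + 2*o) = o*(o + 1)*(o + 2)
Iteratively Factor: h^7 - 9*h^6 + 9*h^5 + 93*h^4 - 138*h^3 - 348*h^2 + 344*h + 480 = (h + 1)*(h^6 - 10*h^5 + 19*h^4 + 74*h^3 - 212*h^2 - 136*h + 480) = (h - 5)*(h + 1)*(h^5 - 5*h^4 - 6*h^3 + 44*h^2 + 8*h - 96) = (h - 5)*(h - 3)*(h + 1)*(h^4 - 2*h^3 - 12*h^2 + 8*h + 32) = (h - 5)*(h - 3)*(h + 1)*(h + 2)*(h^3 - 4*h^2 - 4*h + 16) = (h - 5)*(h - 4)*(h - 3)*(h + 1)*(h + 2)*(h^2 - 4) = (h - 5)*(h - 4)*(h - 3)*(h - 2)*(h + 1)*(h + 2)*(h + 2)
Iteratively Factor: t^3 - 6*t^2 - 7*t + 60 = (t - 5)*(t^2 - t - 12) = (t - 5)*(t - 4)*(t + 3)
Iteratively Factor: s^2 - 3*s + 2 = (s - 2)*(s - 1)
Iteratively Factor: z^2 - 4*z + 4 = (z - 2)*(z - 2)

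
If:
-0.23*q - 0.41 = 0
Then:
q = -1.78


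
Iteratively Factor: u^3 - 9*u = (u)*(u^2 - 9) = u*(u - 3)*(u + 3)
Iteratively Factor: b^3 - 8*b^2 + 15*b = (b - 3)*(b^2 - 5*b) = b*(b - 3)*(b - 5)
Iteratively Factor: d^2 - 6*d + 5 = (d - 1)*(d - 5)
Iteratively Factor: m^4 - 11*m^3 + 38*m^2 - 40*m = (m - 4)*(m^3 - 7*m^2 + 10*m) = (m - 4)*(m - 2)*(m^2 - 5*m) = m*(m - 4)*(m - 2)*(m - 5)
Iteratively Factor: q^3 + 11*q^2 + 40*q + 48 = (q + 4)*(q^2 + 7*q + 12) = (q + 3)*(q + 4)*(q + 4)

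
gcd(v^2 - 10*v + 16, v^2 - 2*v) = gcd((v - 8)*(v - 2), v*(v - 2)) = v - 2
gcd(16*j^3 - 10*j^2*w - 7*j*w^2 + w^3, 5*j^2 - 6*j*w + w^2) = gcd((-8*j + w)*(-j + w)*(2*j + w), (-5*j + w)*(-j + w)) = -j + w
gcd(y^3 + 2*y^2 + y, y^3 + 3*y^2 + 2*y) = y^2 + y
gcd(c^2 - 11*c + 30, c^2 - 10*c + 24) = c - 6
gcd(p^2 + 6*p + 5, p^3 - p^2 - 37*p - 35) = p^2 + 6*p + 5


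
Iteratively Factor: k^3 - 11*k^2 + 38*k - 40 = (k - 5)*(k^2 - 6*k + 8) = (k - 5)*(k - 4)*(k - 2)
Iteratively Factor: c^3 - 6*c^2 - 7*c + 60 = (c + 3)*(c^2 - 9*c + 20) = (c - 5)*(c + 3)*(c - 4)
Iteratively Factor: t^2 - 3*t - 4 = (t - 4)*(t + 1)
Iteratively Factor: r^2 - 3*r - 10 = (r - 5)*(r + 2)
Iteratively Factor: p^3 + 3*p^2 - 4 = (p - 1)*(p^2 + 4*p + 4) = (p - 1)*(p + 2)*(p + 2)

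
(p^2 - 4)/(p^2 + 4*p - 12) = (p + 2)/(p + 6)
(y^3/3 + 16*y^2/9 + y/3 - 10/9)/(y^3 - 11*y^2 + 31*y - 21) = (3*y^3 + 16*y^2 + 3*y - 10)/(9*(y^3 - 11*y^2 + 31*y - 21))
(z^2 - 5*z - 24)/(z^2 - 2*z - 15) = (z - 8)/(z - 5)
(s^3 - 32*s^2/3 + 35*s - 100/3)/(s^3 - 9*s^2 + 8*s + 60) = (3*s^2 - 17*s + 20)/(3*(s^2 - 4*s - 12))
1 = 1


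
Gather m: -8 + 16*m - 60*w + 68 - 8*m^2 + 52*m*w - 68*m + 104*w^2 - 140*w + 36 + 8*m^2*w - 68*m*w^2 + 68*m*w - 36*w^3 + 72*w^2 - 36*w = m^2*(8*w - 8) + m*(-68*w^2 + 120*w - 52) - 36*w^3 + 176*w^2 - 236*w + 96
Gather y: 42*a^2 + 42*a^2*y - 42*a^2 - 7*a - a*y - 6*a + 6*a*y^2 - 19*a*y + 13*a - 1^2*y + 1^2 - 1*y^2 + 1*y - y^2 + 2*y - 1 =y^2*(6*a - 2) + y*(42*a^2 - 20*a + 2)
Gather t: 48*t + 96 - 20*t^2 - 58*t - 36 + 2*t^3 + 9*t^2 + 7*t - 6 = 2*t^3 - 11*t^2 - 3*t + 54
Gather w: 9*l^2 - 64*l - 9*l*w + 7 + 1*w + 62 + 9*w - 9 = 9*l^2 - 64*l + w*(10 - 9*l) + 60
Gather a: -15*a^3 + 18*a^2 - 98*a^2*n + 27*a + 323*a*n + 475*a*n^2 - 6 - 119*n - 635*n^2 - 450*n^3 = -15*a^3 + a^2*(18 - 98*n) + a*(475*n^2 + 323*n + 27) - 450*n^3 - 635*n^2 - 119*n - 6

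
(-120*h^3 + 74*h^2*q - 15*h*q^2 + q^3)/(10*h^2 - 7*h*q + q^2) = (24*h^2 - 10*h*q + q^2)/(-2*h + q)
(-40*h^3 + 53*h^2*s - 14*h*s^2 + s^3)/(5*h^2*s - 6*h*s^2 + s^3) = (-8*h + s)/s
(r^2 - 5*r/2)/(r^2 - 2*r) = (r - 5/2)/(r - 2)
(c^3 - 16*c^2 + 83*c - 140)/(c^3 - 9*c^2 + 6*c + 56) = (c - 5)/(c + 2)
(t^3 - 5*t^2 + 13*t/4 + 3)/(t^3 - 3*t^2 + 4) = (t^3 - 5*t^2 + 13*t/4 + 3)/(t^3 - 3*t^2 + 4)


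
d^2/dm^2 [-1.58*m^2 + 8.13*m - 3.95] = -3.16000000000000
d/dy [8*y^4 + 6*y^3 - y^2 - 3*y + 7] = 32*y^3 + 18*y^2 - 2*y - 3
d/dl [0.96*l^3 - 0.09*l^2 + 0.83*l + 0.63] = 2.88*l^2 - 0.18*l + 0.83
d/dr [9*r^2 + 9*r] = 18*r + 9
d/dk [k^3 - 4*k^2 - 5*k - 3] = 3*k^2 - 8*k - 5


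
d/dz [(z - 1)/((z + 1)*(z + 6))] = (-z^2 + 2*z + 13)/(z^4 + 14*z^3 + 61*z^2 + 84*z + 36)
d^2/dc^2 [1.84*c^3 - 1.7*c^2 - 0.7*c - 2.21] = 11.04*c - 3.4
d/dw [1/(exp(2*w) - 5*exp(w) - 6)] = (5 - 2*exp(w))*exp(w)/(-exp(2*w) + 5*exp(w) + 6)^2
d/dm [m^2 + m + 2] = 2*m + 1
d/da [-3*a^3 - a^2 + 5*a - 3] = -9*a^2 - 2*a + 5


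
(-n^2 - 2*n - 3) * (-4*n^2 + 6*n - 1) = 4*n^4 + 2*n^3 + n^2 - 16*n + 3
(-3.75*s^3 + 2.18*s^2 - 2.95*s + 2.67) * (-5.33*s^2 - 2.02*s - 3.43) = 19.9875*s^5 - 4.0444*s^4 + 24.1824*s^3 - 15.7495*s^2 + 4.7251*s - 9.1581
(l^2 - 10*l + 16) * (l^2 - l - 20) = l^4 - 11*l^3 + 6*l^2 + 184*l - 320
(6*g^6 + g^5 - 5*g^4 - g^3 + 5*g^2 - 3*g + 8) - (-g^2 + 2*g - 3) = 6*g^6 + g^5 - 5*g^4 - g^3 + 6*g^2 - 5*g + 11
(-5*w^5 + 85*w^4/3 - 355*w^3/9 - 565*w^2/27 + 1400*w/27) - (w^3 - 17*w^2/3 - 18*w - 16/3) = -5*w^5 + 85*w^4/3 - 364*w^3/9 - 412*w^2/27 + 1886*w/27 + 16/3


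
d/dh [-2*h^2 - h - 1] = -4*h - 1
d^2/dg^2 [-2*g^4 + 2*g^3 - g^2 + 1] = -24*g^2 + 12*g - 2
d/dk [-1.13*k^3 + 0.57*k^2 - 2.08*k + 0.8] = -3.39*k^2 + 1.14*k - 2.08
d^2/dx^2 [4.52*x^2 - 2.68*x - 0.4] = 9.04000000000000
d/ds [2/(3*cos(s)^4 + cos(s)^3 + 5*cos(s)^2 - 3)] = 2*(12*cos(s)^2 + 3*cos(s) + 10)*sin(s)*cos(s)/(3*cos(s)^4 + cos(s)^3 + 5*cos(s)^2 - 3)^2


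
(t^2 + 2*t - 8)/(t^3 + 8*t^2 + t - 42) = (t + 4)/(t^2 + 10*t + 21)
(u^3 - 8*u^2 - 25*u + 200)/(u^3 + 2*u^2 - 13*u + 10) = (u^2 - 13*u + 40)/(u^2 - 3*u + 2)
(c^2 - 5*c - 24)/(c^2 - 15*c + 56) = (c + 3)/(c - 7)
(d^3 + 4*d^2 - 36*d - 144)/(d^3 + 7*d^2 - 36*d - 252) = (d + 4)/(d + 7)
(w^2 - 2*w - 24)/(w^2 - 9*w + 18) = (w + 4)/(w - 3)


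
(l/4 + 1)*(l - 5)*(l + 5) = l^3/4 + l^2 - 25*l/4 - 25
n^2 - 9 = (n - 3)*(n + 3)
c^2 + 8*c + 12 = (c + 2)*(c + 6)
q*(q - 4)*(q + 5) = q^3 + q^2 - 20*q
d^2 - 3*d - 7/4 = (d - 7/2)*(d + 1/2)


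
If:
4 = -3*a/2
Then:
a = -8/3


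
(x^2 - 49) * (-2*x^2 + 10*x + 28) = -2*x^4 + 10*x^3 + 126*x^2 - 490*x - 1372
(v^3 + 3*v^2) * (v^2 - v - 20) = v^5 + 2*v^4 - 23*v^3 - 60*v^2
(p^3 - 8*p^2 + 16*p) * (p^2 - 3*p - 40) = p^5 - 11*p^4 + 272*p^2 - 640*p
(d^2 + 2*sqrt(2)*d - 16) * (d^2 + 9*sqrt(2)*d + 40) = d^4 + 11*sqrt(2)*d^3 + 60*d^2 - 64*sqrt(2)*d - 640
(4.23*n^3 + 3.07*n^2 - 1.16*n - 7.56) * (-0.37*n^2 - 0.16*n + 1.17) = -1.5651*n^5 - 1.8127*n^4 + 4.8871*n^3 + 6.5747*n^2 - 0.1476*n - 8.8452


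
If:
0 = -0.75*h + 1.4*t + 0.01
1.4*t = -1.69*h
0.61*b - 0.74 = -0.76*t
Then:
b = 1.22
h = 0.00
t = -0.00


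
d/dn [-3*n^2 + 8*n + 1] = 8 - 6*n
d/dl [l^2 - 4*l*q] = 2*l - 4*q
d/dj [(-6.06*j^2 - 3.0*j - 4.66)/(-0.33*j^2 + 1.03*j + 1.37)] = (-7.2318*j^2 - 19.68*j + 0.6898)/(0.1089*j^4 - 0.6798*j^3 + 0.1567*j^2 + 2.8222*j + 1.8769)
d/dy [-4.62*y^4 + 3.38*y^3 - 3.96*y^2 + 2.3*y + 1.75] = -18.48*y^3 + 10.14*y^2 - 7.92*y + 2.3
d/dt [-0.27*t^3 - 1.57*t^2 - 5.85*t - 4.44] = -0.81*t^2 - 3.14*t - 5.85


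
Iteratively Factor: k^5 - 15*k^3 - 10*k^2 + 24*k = (k)*(k^4 - 15*k^2 - 10*k + 24) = k*(k - 4)*(k^3 + 4*k^2 + k - 6) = k*(k - 4)*(k + 3)*(k^2 + k - 2) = k*(k - 4)*(k - 1)*(k + 3)*(k + 2)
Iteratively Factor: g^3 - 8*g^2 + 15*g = (g)*(g^2 - 8*g + 15) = g*(g - 5)*(g - 3)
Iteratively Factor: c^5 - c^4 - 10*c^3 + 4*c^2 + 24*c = (c - 3)*(c^4 + 2*c^3 - 4*c^2 - 8*c) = (c - 3)*(c + 2)*(c^3 - 4*c) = c*(c - 3)*(c + 2)*(c^2 - 4) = c*(c - 3)*(c - 2)*(c + 2)*(c + 2)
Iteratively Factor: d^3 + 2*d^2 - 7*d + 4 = (d - 1)*(d^2 + 3*d - 4) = (d - 1)^2*(d + 4)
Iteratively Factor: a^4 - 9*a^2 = (a)*(a^3 - 9*a) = a^2*(a^2 - 9) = a^2*(a - 3)*(a + 3)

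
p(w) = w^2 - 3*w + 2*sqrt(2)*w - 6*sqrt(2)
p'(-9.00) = -18.17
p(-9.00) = 74.06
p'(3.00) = 5.83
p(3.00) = 0.00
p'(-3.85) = -7.87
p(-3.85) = 7.00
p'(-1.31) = -2.79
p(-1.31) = -6.54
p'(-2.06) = -4.29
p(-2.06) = -3.89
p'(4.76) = 9.35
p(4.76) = 13.36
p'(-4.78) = -9.73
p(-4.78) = 15.18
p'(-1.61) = -3.39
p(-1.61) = -5.62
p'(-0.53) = -1.23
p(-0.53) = -8.11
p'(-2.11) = -4.39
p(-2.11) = -3.67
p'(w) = 2*w - 3 + 2*sqrt(2)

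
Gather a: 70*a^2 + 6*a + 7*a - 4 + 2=70*a^2 + 13*a - 2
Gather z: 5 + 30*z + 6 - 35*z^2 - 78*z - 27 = -35*z^2 - 48*z - 16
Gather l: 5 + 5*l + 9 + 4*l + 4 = 9*l + 18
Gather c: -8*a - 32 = -8*a - 32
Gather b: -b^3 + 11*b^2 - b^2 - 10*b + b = -b^3 + 10*b^2 - 9*b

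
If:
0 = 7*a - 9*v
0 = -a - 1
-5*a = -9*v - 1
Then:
No Solution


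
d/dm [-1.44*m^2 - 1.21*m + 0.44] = -2.88*m - 1.21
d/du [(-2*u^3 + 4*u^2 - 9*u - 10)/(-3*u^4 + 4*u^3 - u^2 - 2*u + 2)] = (-6*u^6 + 24*u^5 - 95*u^4 - 40*u^3 + 91*u^2 - 4*u - 38)/(9*u^8 - 24*u^7 + 22*u^6 + 4*u^5 - 27*u^4 + 20*u^3 - 8*u + 4)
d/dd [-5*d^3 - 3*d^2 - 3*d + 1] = -15*d^2 - 6*d - 3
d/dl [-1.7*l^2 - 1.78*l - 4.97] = -3.4*l - 1.78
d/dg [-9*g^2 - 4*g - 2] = -18*g - 4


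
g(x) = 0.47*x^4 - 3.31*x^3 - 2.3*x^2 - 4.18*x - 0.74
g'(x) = 1.88*x^3 - 9.93*x^2 - 4.6*x - 4.18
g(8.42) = 187.47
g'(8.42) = 375.35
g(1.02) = -10.40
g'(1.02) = -17.21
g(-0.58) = 1.61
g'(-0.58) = -5.22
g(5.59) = -215.23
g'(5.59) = -11.80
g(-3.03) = 122.50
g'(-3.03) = -133.71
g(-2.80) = 94.48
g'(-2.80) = -110.42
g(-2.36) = 54.40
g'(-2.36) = -73.34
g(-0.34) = 0.55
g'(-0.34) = -3.84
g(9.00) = 446.02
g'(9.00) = 520.61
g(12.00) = 3644.14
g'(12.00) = 1759.34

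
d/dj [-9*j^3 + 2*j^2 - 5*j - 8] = -27*j^2 + 4*j - 5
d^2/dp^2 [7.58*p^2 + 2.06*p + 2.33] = 15.1600000000000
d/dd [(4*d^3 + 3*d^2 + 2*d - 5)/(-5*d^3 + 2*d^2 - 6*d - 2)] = (23*d^4 - 28*d^3 - 121*d^2 + 8*d - 34)/(25*d^6 - 20*d^5 + 64*d^4 - 4*d^3 + 28*d^2 + 24*d + 4)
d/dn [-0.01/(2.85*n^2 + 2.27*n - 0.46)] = (0.057*n + 0.0227)/(2.85*n^2 + 2.27*n - 0.46)^2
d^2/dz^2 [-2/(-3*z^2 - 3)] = 4*(3*z^2 - 1)/(3*(z^2 + 1)^3)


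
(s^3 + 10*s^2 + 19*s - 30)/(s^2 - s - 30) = (s^2 + 5*s - 6)/(s - 6)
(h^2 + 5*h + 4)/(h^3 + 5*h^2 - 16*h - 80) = (h + 1)/(h^2 + h - 20)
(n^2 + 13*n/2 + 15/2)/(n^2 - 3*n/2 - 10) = (2*n^2 + 13*n + 15)/(2*n^2 - 3*n - 20)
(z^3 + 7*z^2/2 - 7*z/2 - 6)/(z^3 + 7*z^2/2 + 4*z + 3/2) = (2*z^2 + 5*z - 12)/(2*z^2 + 5*z + 3)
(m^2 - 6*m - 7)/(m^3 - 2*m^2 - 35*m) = (m + 1)/(m*(m + 5))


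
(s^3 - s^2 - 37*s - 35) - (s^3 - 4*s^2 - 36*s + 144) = 3*s^2 - s - 179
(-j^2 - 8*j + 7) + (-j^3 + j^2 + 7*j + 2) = -j^3 - j + 9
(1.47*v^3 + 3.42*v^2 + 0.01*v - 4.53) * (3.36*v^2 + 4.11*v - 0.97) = 4.9392*v^5 + 17.5329*v^4 + 12.6639*v^3 - 18.4971*v^2 - 18.628*v + 4.3941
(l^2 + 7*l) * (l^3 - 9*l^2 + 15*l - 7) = l^5 - 2*l^4 - 48*l^3 + 98*l^2 - 49*l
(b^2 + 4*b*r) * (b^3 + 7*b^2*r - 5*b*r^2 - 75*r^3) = b^5 + 11*b^4*r + 23*b^3*r^2 - 95*b^2*r^3 - 300*b*r^4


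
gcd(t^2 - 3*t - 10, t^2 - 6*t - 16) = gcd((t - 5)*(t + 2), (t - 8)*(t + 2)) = t + 2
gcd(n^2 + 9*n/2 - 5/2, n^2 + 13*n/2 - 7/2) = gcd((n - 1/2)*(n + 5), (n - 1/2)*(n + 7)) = n - 1/2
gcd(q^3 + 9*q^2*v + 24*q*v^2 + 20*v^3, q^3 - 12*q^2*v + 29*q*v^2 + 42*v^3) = 1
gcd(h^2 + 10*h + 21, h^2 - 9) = h + 3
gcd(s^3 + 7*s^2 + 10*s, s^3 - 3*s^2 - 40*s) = s^2 + 5*s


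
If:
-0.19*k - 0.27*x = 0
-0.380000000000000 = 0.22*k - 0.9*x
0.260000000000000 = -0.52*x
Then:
No Solution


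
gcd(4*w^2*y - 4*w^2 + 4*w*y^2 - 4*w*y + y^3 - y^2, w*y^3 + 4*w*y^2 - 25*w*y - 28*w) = 1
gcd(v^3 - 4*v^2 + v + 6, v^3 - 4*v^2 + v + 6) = v^3 - 4*v^2 + v + 6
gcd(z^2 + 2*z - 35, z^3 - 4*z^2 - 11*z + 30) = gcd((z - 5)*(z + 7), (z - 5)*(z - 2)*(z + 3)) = z - 5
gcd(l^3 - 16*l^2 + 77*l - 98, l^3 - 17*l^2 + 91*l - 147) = l^2 - 14*l + 49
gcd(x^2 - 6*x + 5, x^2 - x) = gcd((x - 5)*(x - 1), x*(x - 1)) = x - 1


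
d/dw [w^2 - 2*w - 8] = 2*w - 2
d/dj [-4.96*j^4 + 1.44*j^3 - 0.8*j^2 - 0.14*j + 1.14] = -19.84*j^3 + 4.32*j^2 - 1.6*j - 0.14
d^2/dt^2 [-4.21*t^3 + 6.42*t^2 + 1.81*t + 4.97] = 12.84 - 25.26*t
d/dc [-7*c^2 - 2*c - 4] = -14*c - 2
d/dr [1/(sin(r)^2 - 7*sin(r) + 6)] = (7 - 2*sin(r))*cos(r)/(sin(r)^2 - 7*sin(r) + 6)^2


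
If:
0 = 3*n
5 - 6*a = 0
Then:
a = 5/6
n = 0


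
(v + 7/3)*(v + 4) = v^2 + 19*v/3 + 28/3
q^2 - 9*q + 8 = (q - 8)*(q - 1)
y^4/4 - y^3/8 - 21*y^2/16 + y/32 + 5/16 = (y/4 + 1/2)*(y - 5/2)*(y - 1/2)*(y + 1/2)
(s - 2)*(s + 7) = s^2 + 5*s - 14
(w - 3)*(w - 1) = w^2 - 4*w + 3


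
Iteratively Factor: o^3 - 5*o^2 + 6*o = (o - 2)*(o^2 - 3*o) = (o - 3)*(o - 2)*(o)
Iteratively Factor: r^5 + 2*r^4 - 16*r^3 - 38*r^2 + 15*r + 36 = (r + 3)*(r^4 - r^3 - 13*r^2 + r + 12) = (r + 3)^2*(r^3 - 4*r^2 - r + 4) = (r - 4)*(r + 3)^2*(r^2 - 1) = (r - 4)*(r - 1)*(r + 3)^2*(r + 1)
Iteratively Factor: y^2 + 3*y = (y + 3)*(y)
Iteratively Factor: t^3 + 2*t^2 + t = (t + 1)*(t^2 + t) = t*(t + 1)*(t + 1)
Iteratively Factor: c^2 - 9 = (c - 3)*(c + 3)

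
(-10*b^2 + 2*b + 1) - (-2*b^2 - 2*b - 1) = -8*b^2 + 4*b + 2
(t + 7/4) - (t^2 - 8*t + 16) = -t^2 + 9*t - 57/4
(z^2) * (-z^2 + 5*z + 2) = -z^4 + 5*z^3 + 2*z^2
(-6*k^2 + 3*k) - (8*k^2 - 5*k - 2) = -14*k^2 + 8*k + 2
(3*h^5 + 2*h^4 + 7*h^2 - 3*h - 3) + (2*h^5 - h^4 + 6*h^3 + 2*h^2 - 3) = 5*h^5 + h^4 + 6*h^3 + 9*h^2 - 3*h - 6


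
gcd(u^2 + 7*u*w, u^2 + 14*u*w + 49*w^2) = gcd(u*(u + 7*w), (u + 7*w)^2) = u + 7*w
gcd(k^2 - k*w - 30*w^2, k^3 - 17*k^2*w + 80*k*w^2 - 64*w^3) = 1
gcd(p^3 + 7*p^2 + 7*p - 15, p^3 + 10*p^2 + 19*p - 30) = p^2 + 4*p - 5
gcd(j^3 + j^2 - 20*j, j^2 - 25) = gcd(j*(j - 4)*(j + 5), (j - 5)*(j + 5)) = j + 5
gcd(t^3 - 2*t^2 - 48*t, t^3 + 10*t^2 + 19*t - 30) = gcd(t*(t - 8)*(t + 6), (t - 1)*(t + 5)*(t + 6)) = t + 6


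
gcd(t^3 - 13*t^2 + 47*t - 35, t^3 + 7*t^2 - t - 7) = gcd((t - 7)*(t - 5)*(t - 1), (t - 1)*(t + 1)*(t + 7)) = t - 1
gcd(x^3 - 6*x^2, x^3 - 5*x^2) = x^2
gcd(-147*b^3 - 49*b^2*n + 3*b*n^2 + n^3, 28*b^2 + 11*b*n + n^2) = 7*b + n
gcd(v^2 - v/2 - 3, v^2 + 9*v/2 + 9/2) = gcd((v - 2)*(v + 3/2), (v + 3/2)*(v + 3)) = v + 3/2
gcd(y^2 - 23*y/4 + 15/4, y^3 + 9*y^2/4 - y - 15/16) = y - 3/4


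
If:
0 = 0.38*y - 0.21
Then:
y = 0.55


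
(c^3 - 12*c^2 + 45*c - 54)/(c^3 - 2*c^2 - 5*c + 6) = (c^2 - 9*c + 18)/(c^2 + c - 2)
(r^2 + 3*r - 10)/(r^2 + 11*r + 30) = (r - 2)/(r + 6)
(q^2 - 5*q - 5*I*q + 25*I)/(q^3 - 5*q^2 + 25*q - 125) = 1/(q + 5*I)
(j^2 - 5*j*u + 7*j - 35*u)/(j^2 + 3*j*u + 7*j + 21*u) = (j - 5*u)/(j + 3*u)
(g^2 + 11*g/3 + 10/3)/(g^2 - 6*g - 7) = (3*g^2 + 11*g + 10)/(3*(g^2 - 6*g - 7))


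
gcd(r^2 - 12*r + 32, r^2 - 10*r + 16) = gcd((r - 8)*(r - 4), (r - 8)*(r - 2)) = r - 8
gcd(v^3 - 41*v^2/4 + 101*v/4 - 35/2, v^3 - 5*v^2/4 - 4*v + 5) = v^2 - 13*v/4 + 5/2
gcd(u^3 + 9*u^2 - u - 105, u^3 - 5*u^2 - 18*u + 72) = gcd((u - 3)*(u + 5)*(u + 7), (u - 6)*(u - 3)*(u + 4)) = u - 3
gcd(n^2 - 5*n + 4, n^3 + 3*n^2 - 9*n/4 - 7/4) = n - 1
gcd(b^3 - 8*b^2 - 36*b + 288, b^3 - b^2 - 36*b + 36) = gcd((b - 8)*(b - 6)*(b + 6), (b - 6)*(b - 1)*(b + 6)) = b^2 - 36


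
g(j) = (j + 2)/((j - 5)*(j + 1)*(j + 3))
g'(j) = -(j + 2)/((j - 5)*(j + 1)*(j + 3)^2) + 1/((j - 5)*(j + 1)*(j + 3)) - (j + 2)/((j - 5)*(j + 1)^2*(j + 3)) - (j + 2)/((j - 5)^2*(j + 1)*(j + 3))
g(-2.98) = -3.10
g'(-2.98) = 156.27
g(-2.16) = -0.02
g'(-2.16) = 0.15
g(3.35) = -0.12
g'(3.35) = -0.05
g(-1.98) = 0.00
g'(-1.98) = 0.14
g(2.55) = -0.09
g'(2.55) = -0.02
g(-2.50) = -0.09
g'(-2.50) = 0.28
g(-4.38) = 0.05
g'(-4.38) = 0.04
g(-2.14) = -0.02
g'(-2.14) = 0.15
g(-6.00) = 0.02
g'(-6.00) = 0.01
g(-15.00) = 0.00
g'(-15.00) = 0.00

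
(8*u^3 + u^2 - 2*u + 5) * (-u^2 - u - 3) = -8*u^5 - 9*u^4 - 23*u^3 - 6*u^2 + u - 15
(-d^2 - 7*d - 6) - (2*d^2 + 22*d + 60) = -3*d^2 - 29*d - 66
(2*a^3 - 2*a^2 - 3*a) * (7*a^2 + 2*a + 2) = 14*a^5 - 10*a^4 - 21*a^3 - 10*a^2 - 6*a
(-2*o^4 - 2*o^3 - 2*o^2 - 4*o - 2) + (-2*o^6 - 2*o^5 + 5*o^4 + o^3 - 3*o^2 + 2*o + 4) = -2*o^6 - 2*o^5 + 3*o^4 - o^3 - 5*o^2 - 2*o + 2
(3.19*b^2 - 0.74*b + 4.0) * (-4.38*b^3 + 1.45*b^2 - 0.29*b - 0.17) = -13.9722*b^5 + 7.8667*b^4 - 19.5181*b^3 + 5.4723*b^2 - 1.0342*b - 0.68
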